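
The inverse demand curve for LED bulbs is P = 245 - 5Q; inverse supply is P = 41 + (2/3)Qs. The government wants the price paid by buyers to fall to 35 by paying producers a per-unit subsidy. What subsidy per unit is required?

Required subsidy s = 34 per unit

At a buyer price of 35, quantity demanded is 49 − 0.2·35 = 42.
Sellers supply 42 only when they receive Ps = 41 + (2/3)·42 = 69.
s = Ps − Pb = 69 − 35 = 34.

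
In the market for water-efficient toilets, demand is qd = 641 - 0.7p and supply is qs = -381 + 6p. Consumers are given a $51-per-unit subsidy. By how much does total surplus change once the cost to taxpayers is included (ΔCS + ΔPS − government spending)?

Net change in total surplus = -54621/67

Pre-subsidy: 641 - 0.7p = -381 + 6p gives p* = 10220/67, q* = 35793/67.
With the rebate, buyers effectively pay pb = ps − 51, where ps is the price sellers receive.
Demand in terms of ps becomes qd = 641 − 0.7(ps − 51) = 676.7 - 0.7ps. Setting this equal to supply: 676.7 - 0.7ps = -381 + 6ps, so ps = 10577/67.
Buyers pay pb = 10577/67 − 51 = 7160/67; q' = -381 + 6·(10577/67) = 37935/67.
ΔCS = ½(35793/67 + 37935/67)(10220/67 − 7160/67) = 112803840/4489; ΔPS = ½(35793/67 + 37935/67)(10577/67 − 10220/67) = 13160448/4489.
Government spending = 51 × 37935/67 = 1934685/67.
Net change = 112803840/4489 + 13160448/4489 − 1934685/67 = -54621/67. The loss equals the DWL triangle ½·51·2142/67.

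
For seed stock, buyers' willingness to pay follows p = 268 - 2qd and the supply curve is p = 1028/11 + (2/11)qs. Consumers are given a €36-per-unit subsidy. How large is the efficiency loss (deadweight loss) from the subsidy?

Pre-subsidy: 268 - 2q = 1028/11 + (2/11)q gives q* = 80 and p* = 108.
With the rebate, buyers effectively pay pb = ps − 36, where ps is the price sellers receive.
On the curves, pb = 268 - 2q and ps = 1028/11 + (2/11)q; the wedge ps − pb = 36 gives 1028/11 + (2/11)q − (268 - 2q) = 36, so q' = 96.5.
Then pb = 268 − 2·96.5 = 75 and ps = 1028/11 + (2/11)·96.5 = 111.
The subsidy expands output by 96.5 − 80 = 16.5 past the efficient level; on those units the gap between marginal cost and willingness to pay runs from 0 up to 36.
DWL = ½ × 36 × 16.5 = 297.

Deadweight loss = €297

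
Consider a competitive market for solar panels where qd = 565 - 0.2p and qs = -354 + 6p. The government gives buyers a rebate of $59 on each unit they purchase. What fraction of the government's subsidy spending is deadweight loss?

Pre-subsidy: 565 - 0.2p = -354 + 6p gives p* = 4595/31, q* = 16596/31.
With the rebate, buyers effectively pay pb = ps − 59, where ps is the price sellers receive.
Demand in terms of ps becomes qd = 565 − 0.2(ps − 59) = 576.8 - 0.2ps. Setting this equal to supply: 576.8 - 0.2ps = -354 + 6ps, so ps = 4654/31.
Buyers pay pb = 4654/31 − 59 = 2825/31; q' = -354 + 6·(4654/31) = 16950/31.
ΔCS = ½(16596/31 + 16950/31)(4595/31 − 2825/31) = 29688210/961; ΔPS = ½(16596/31 + 16950/31)(4654/31 − 4595/31) = 989607/961.
Government spending = 59 × 16950/31 = 1000050/31.
DWL = ½ × 59 × (16950/31 − 16596/31) = 10443/31; fraction = (10443/31) / (1000050/31) = 59/5650.

DWL / government spending = 59/5650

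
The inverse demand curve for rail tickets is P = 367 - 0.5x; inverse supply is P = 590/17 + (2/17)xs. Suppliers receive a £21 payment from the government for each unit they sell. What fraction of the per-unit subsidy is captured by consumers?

Consumer share = 17/21

Pre-subsidy: 367 - 0.5x = 590/17 + (2/17)x gives x* = 538 and P* = 98.
With the subsidy, sellers receive Ps = Pb + 21 for each unit, where Pb is the price buyers pay.
On the curves, Pb = 367 - 0.5x and Ps = 590/17 + (2/17)x; the wedge Ps − Pb = 21 gives 590/17 + (2/17)x − (367 - 0.5x) = 21, so x' = 572.
Then Pb = 367 − 0.5·572 = 81 and Ps = 590/17 + (2/17)·572 = 102.
Buyers' price falls by P* − Pb = 98 − 81 = 17; sellers' price rises by Ps − P* = 102 − 98 = 4.
So consumers capture 17/21 = 17/21 of each unit of subsidy.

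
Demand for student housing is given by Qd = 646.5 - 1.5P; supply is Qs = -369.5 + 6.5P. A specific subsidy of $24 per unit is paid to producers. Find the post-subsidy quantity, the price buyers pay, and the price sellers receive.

Pre-subsidy: 646.5 - 1.5P = -369.5 + 6.5P gives P* = 127, Q* = 456.
With the subsidy, sellers receive Ps = Pb + 24 for each unit, where Pb is the price buyers pay.
Supply in terms of Pb becomes Qs = -369.5 + 6.5(Pb + 24) = -213.5 + 6.5Pb. Setting this equal to demand: 646.5 - 1.5Pb = -213.5 + 6.5Pb, so Pb = 107.5.
Sellers receive Ps = 107.5 + 24 = 131.5; Q' = 646.5 − 1.5·107.5 = 485.25.

Q' = 485.25; buyers pay $107.5; sellers receive $131.5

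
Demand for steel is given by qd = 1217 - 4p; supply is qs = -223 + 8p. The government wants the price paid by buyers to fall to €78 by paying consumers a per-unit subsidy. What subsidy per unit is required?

Required subsidy s = €63 per unit

At a buyer price of 78, quantity demanded is 1217 − 4·78 = 905.
Sellers supply 905 only when they receive ps with -223 + 8·ps = 905, i.e. ps = 141.
s = ps − pb = 141 − 78 = 63.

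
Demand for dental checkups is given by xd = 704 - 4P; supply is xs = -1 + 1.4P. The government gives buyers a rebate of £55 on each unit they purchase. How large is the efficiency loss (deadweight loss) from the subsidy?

Deadweight loss = 42350/27

Pre-subsidy: 704 - 4P = -1 + 1.4P gives P* = 1175/9, x* = 1636/9.
With the rebate, buyers effectively pay Pb = Ps − 55, where Ps is the price sellers receive.
Demand in terms of Ps becomes xd = 704 − 4(Ps − 55) = 924 - 4Ps. Setting this equal to supply: 924 - 4Ps = -1 + 1.4Ps, so Ps = 4625/27.
Buyers pay Pb = 4625/27 − 55 = 3140/27; x' = -1 + 1.4·(4625/27) = 6448/27.
The subsidy expands output by 6448/27 − 1636/9 = 1540/27 past the efficient level; on those units the gap between marginal cost and willingness to pay runs from 0 up to 55.
DWL = ½ × 55 × 1540/27 = 42350/27.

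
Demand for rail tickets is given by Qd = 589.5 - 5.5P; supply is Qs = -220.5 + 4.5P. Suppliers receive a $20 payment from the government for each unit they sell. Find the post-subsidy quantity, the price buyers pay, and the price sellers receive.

Pre-subsidy: 589.5 - 5.5P = -220.5 + 4.5P gives P* = 81, Q* = 144.
With the subsidy, sellers receive Ps = Pb + 20 for each unit, where Pb is the price buyers pay.
Supply in terms of Pb becomes Qs = -220.5 + 4.5(Pb + 20) = -130.5 + 4.5Pb. Setting this equal to demand: 589.5 - 5.5Pb = -130.5 + 4.5Pb, so Pb = 72.
Sellers receive Ps = 72 + 20 = 92; Q' = 589.5 − 5.5·72 = 193.5.

Q' = 193.5; buyers pay $72; sellers receive $92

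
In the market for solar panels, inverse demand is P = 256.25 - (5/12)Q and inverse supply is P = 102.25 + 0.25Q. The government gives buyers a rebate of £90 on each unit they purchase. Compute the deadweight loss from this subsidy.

Deadweight loss = £6075

Pre-subsidy: 256.25 - (5/12)Q = 102.25 + 0.25Q gives Q* = 231 and P* = 160.
With the rebate, buyers effectively pay Pb = Ps − 90, where Ps is the price sellers receive.
On the curves, Pb = 256.25 - (5/12)Q and Ps = 102.25 + 0.25Q; the wedge Ps − Pb = 90 gives 102.25 + 0.25Q − (256.25 - (5/12)Q) = 90, so Q' = 366.
Then Pb = 256.25 − (5/12)·366 = 103.75 and Ps = 102.25 + 0.25·366 = 193.75.
The subsidy expands output by 366 − 231 = 135 past the efficient level; on those units the gap between marginal cost and willingness to pay runs from 0 up to 90.
DWL = ½ × 90 × 135 = 6075.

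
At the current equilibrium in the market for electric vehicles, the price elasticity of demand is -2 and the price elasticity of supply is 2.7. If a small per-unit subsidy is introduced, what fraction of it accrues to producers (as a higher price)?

For a small subsidy around the equilibrium, the benefit split depends on the relative slopes, which at a point are proportional to the elasticities.
Buyer share = εs/(εs + |εd|) = 2.7/(2.7 + 2) = 27/47; seller share = |εd|/(εs + |εd|) = 20/47.
So producers capture 20/47 of the subsidy.

Producer share = 20/47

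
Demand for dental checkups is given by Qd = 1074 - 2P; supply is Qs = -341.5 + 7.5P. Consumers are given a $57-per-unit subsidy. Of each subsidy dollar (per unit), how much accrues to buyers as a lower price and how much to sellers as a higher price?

Pre-subsidy: 1074 - 2P = -341.5 + 7.5P gives P* = 149, Q* = 776.
With the rebate, buyers effectively pay Pb = Ps − 57, where Ps is the price sellers receive.
Demand in terms of Ps becomes Qd = 1074 − 2(Ps − 57) = 1188 - 2Ps. Setting this equal to supply: 1188 - 2Ps = -341.5 + 7.5Ps, so Ps = 161.
Buyers pay Pb = 161 − 57 = 104; Q' = -341.5 + 7.5·161 = 866.
Buyers' price falls by P* − Pb = 149 − 104 = 45; sellers' price rises by Ps − P* = 161 − 149 = 12.

Buyers gain $45 per unit; sellers gain $12 per unit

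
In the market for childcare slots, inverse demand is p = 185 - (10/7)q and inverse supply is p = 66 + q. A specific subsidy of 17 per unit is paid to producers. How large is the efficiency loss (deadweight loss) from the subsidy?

Deadweight loss = 59.5

Pre-subsidy: 185 - (10/7)q = 66 + q gives q* = 49 and p* = 115.
With the subsidy, sellers receive ps = pb + 17 for each unit, where pb is the price buyers pay.
On the curves, pb = 185 - (10/7)q and ps = 66 + q; the wedge ps − pb = 17 gives 66 + q − (185 - (10/7)q) = 17, so q' = 56.
Then pb = 185 − (10/7)·56 = 105 and ps = 66 + 1·56 = 122.
The subsidy expands output by 56 − 49 = 7 past the efficient level; on those units the gap between marginal cost and willingness to pay runs from 0 up to 17.
DWL = ½ × 17 × 7 = 59.5.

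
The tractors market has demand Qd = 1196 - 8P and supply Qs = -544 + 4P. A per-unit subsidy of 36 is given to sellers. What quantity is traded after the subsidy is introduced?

Pre-subsidy: 1196 - 8P = -544 + 4P gives P* = 145, Q* = 36.
With the subsidy, sellers receive Ps = Pb + 36 for each unit, where Pb is the price buyers pay.
Supply in terms of Pb becomes Qs = -544 + 4(Pb + 36) = -400 + 4Pb. Setting this equal to demand: 1196 - 8Pb = -400 + 4Pb, so Pb = 133.
Sellers receive Ps = 133 + 36 = 169; Q' = 1196 − 8·133 = 132.

Q' = 132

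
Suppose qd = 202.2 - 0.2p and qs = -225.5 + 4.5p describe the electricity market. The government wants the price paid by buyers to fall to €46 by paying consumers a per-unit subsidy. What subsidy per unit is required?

Required subsidy s = €47 per unit

At a buyer price of 46, quantity demanded is 202.2 − 0.2·46 = 193.
Sellers supply 193 only when they receive ps with -225.5 + 4.5·ps = 193, i.e. ps = 93.
s = ps − pb = 93 − 46 = 47.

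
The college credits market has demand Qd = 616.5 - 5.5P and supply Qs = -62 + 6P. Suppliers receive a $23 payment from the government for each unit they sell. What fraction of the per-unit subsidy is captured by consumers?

Consumer share = 12/23

Pre-subsidy: 616.5 - 5.5P = -62 + 6P gives P* = 59, Q* = 292.
With the subsidy, sellers receive Ps = Pb + 23 for each unit, where Pb is the price buyers pay.
Supply in terms of Pb becomes Qs = -62 + 6(Pb + 23) = 76 + 6Pb. Setting this equal to demand: 616.5 - 5.5Pb = 76 + 6Pb, so Pb = 47.
Sellers receive Ps = 47 + 23 = 70; Q' = 616.5 − 5.5·47 = 358.
Buyers' price falls by P* − Pb = 59 − 47 = 12; sellers' price rises by Ps − P* = 70 − 59 = 11.
So consumers capture 12/23 = 12/23 of each unit of subsidy.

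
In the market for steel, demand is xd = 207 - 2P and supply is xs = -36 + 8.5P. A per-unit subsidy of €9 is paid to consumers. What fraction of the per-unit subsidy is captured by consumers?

Consumer share = 17/21

Pre-subsidy: 207 - 2P = -36 + 8.5P gives P* = 162/7, x* = 1125/7.
With the rebate, buyers effectively pay Pb = Ps − 9, where Ps is the price sellers receive.
Demand in terms of Ps becomes xd = 207 − 2(Ps − 9) = 225 - 2Ps. Setting this equal to supply: 225 - 2Ps = -36 + 8.5Ps, so Ps = 174/7.
Buyers pay Pb = 174/7 − 9 = 111/7; x' = -36 + 8.5·(174/7) = 1227/7.
Buyers' price falls by P* − Pb = 162/7 − 111/7 = 51/7; sellers' price rises by Ps − P* = 174/7 − 162/7 = 12/7.
So consumers capture (51/7)/9 = 17/21 of each unit of subsidy.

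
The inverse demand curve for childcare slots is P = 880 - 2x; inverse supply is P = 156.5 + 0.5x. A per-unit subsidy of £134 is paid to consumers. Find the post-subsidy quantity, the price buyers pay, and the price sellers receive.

x' = 343; buyers pay £194; sellers receive £328

Pre-subsidy: 880 - 2x = 156.5 + 0.5x gives x* = 289.4 and P* = 301.2.
With the rebate, buyers effectively pay Pb = Ps − 134, where Ps is the price sellers receive.
On the curves, Pb = 880 - 2x and Ps = 156.5 + 0.5x; the wedge Ps − Pb = 134 gives 156.5 + 0.5x − (880 - 2x) = 134, so x' = 343.
Then Pb = 880 − 2·343 = 194 and Ps = 156.5 + 0.5·343 = 328.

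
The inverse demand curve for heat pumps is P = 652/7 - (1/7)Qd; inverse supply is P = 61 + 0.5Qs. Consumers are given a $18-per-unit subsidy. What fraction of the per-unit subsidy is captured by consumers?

Consumer share = 2/9

Pre-subsidy: 652/7 - (1/7)Q = 61 + 0.5Q gives Q* = 50 and P* = 86.
With the rebate, buyers effectively pay Pb = Ps − 18, where Ps is the price sellers receive.
On the curves, Pb = 652/7 - (1/7)Q and Ps = 61 + 0.5Q; the wedge Ps − Pb = 18 gives 61 + 0.5Q − (652/7 - (1/7)Q) = 18, so Q' = 78.
Then Pb = 652/7 − (1/7)·78 = 82 and Ps = 61 + 0.5·78 = 100.
Buyers' price falls by P* − Pb = 86 − 82 = 4; sellers' price rises by Ps − P* = 100 − 86 = 14.
So consumers capture 4/18 = 2/9 of each unit of subsidy.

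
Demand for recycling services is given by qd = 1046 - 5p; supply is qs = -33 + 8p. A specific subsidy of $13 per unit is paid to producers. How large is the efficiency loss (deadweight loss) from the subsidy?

Pre-subsidy: 1046 - 5p = -33 + 8p gives p* = 83, q* = 631.
With the subsidy, sellers receive ps = pb + 13 for each unit, where pb is the price buyers pay.
Supply in terms of pb becomes qs = -33 + 8(pb + 13) = 71 + 8pb. Setting this equal to demand: 1046 - 5pb = 71 + 8pb, so pb = 75.
Sellers receive ps = 75 + 13 = 88; q' = 1046 − 5·75 = 671.
The subsidy expands output by 671 − 631 = 40 past the efficient level; on those units the gap between marginal cost and willingness to pay runs from 0 up to 13.
DWL = ½ × 13 × 40 = 260.

Deadweight loss = $260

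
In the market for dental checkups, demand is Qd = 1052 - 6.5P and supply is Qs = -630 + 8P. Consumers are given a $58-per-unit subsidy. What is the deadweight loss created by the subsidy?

Pre-subsidy: 1052 - 6.5P = -630 + 8P gives P* = 116, Q* = 298.
With the rebate, buyers effectively pay Pb = Ps − 58, where Ps is the price sellers receive.
Demand in terms of Ps becomes Qd = 1052 − 6.5(Ps − 58) = 1429 - 6.5Ps. Setting this equal to supply: 1429 - 6.5Ps = -630 + 8Ps, so Ps = 142.
Buyers pay Pb = 142 − 58 = 84; Q' = -630 + 8·142 = 506.
The subsidy expands output by 506 − 298 = 208 past the efficient level; on those units the gap between marginal cost and willingness to pay runs from 0 up to 58.
DWL = ½ × 58 × 208 = 6032.

Deadweight loss = $6032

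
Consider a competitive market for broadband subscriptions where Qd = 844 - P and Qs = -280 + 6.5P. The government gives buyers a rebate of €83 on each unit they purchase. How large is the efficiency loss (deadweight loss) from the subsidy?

Pre-subsidy: 844 - P = -280 + 6.5P gives P* = 2248/15, Q* = 10412/15.
With the rebate, buyers effectively pay Pb = Ps − 83, where Ps is the price sellers receive.
Demand in terms of Ps becomes Qd = 844 − 1(Ps − 83) = 927 - Ps. Setting this equal to supply: 927 - Ps = -280 + 6.5Ps, so Ps = 2414/15.
Buyers pay Pb = 2414/15 − 83 = 1169/15; Q' = -280 + 6.5·(2414/15) = 11491/15.
The subsidy expands output by 11491/15 − 10412/15 = 1079/15 past the efficient level; on those units the gap between marginal cost and willingness to pay runs from 0 up to 83.
DWL = ½ × 83 × 1079/15 = 89557/30.

Deadweight loss = 89557/30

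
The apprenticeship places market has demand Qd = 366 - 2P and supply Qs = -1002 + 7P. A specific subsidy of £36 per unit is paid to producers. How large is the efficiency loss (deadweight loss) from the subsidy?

Pre-subsidy: 366 - 2P = -1002 + 7P gives P* = 152, Q* = 62.
With the subsidy, sellers receive Ps = Pb + 36 for each unit, where Pb is the price buyers pay.
Supply in terms of Pb becomes Qs = -1002 + 7(Pb + 36) = -750 + 7Pb. Setting this equal to demand: 366 - 2Pb = -750 + 7Pb, so Pb = 124.
Sellers receive Ps = 124 + 36 = 160; Q' = 366 − 2·124 = 118.
The subsidy expands output by 118 − 62 = 56 past the efficient level; on those units the gap between marginal cost and willingness to pay runs from 0 up to 36.
DWL = ½ × 36 × 56 = 1008.

Deadweight loss = £1008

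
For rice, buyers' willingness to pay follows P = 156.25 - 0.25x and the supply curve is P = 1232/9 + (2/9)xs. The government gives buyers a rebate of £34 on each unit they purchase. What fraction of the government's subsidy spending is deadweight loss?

DWL / government spending = 36/113

Pre-subsidy: 156.25 - 0.25x = 1232/9 + (2/9)x gives x* = 41 and P* = 146.
With the rebate, buyers effectively pay Pb = Ps − 34, where Ps is the price sellers receive.
On the curves, Pb = 156.25 - 0.25x and Ps = 1232/9 + (2/9)x; the wedge Ps − Pb = 34 gives 1232/9 + (2/9)x − (156.25 - 0.25x) = 34, so x' = 113.
Then Pb = 156.25 − 0.25·113 = 128 and Ps = 1232/9 + (2/9)·113 = 162.
ΔCS = ½(41 + 113)(146 − 128) = 1386; ΔPS = ½(41 + 113)(162 − 146) = 1232.
Government spending = 34 × 113 = 3842.
DWL = ½ × 34 × (113 − 41) = 1224; fraction = 1224 / 3842 = 36/113.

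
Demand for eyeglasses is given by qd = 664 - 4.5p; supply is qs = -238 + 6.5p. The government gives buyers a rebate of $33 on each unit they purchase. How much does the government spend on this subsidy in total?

Pre-subsidy: 664 - 4.5p = -238 + 6.5p gives p* = 82, q* = 295.
With the rebate, buyers effectively pay pb = ps − 33, where ps is the price sellers receive.
Demand in terms of ps becomes qd = 664 − 4.5(ps − 33) = 812.5 - 4.5ps. Setting this equal to supply: 812.5 - 4.5ps = -238 + 6.5ps, so ps = 95.5.
Buyers pay pb = 95.5 − 33 = 62.5; q' = -238 + 6.5·95.5 = 382.75.
Government outlay = subsidy × quantity = 33 × 382.75 = 12630.75.

Government cost = $12630.75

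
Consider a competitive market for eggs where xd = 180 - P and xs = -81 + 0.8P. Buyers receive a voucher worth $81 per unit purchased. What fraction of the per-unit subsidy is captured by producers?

Producer share = 5/9

Pre-subsidy: 180 - P = -81 + 0.8P gives P* = 145, x* = 35.
With the rebate, buyers effectively pay Pb = Ps − 81, where Ps is the price sellers receive.
Demand in terms of Ps becomes xd = 180 − 1(Ps − 81) = 261 - Ps. Setting this equal to supply: 261 - Ps = -81 + 0.8Ps, so Ps = 190.
Buyers pay Pb = 190 − 81 = 109; x' = -81 + 0.8·190 = 71.
Buyers' price falls by P* − Pb = 145 − 109 = 36; sellers' price rises by Ps − P* = 190 − 145 = 45.
So producers capture 45/81 = 5/9 of each unit of subsidy.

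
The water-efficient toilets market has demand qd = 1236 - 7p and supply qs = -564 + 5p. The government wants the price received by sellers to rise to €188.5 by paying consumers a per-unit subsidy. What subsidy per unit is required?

At a seller price of 188.5, quantity supplied is -564 + 5·188.5 = 378.5.
Buyers absorb 378.5 only when they pay pb with 1236 − 7·pb = 378.5, i.e. pb = 122.5.
s = ps − pb = 188.5 − 122.5 = 66.

Required subsidy s = €66 per unit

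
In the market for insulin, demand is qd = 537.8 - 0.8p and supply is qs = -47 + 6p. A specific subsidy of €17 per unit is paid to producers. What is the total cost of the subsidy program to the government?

Pre-subsidy: 537.8 - 0.8p = -47 + 6p gives p* = 86, q* = 469.
With the subsidy, sellers receive ps = pb + 17 for each unit, where pb is the price buyers pay.
Supply in terms of pb becomes qs = -47 + 6(pb + 17) = 55 + 6pb. Setting this equal to demand: 537.8 - 0.8pb = 55 + 6pb, so pb = 71.
Sellers receive ps = 71 + 17 = 88; q' = 537.8 − 0.8·71 = 481.
Government outlay = subsidy × quantity = 17 × 481 = 8177.

Government cost = €8177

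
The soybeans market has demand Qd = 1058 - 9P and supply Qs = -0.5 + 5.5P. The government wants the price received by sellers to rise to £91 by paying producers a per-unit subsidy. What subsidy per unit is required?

At a seller price of 91, quantity supplied is -0.5 + 5.5·91 = 500.
Buyers absorb 500 only when they pay Pb with 1058 − 9·Pb = 500, i.e. Pb = 62.
s = Ps − Pb = 91 − 62 = 29.

Required subsidy s = £29 per unit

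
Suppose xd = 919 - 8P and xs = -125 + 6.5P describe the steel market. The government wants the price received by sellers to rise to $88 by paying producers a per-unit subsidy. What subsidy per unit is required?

Required subsidy s = $29 per unit

At a seller price of 88, quantity supplied is -125 + 6.5·88 = 447.
Buyers absorb 447 only when they pay Pb with 919 − 8·Pb = 447, i.e. Pb = 59.
s = Ps − Pb = 88 − 59 = 29.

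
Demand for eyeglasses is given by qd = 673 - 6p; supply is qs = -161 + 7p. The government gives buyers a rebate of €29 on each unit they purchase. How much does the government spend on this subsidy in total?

Pre-subsidy: 673 - 6p = -161 + 7p gives p* = 834/13, q* = 3745/13.
With the rebate, buyers effectively pay pb = ps − 29, where ps is the price sellers receive.
Demand in terms of ps becomes qd = 673 − 6(ps − 29) = 847 - 6ps. Setting this equal to supply: 847 - 6ps = -161 + 7ps, so ps = 1008/13.
Buyers pay pb = 1008/13 − 29 = 631/13; q' = -161 + 7·(1008/13) = 4963/13.
Government outlay = subsidy × quantity = 29 × 4963/13 = 143927/13.

Government cost = 143927/13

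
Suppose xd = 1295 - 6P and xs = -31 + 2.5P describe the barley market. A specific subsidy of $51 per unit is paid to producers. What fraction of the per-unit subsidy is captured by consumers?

Consumer share = 5/17

Pre-subsidy: 1295 - 6P = -31 + 2.5P gives P* = 156, x* = 359.
With the subsidy, sellers receive Ps = Pb + 51 for each unit, where Pb is the price buyers pay.
Supply in terms of Pb becomes xs = -31 + 2.5(Pb + 51) = 96.5 + 2.5Pb. Setting this equal to demand: 1295 - 6Pb = 96.5 + 2.5Pb, so Pb = 141.
Sellers receive Ps = 141 + 51 = 192; x' = 1295 − 6·141 = 449.
Buyers' price falls by P* − Pb = 156 − 141 = 15; sellers' price rises by Ps − P* = 192 − 156 = 36.
So consumers capture 15/51 = 5/17 of each unit of subsidy.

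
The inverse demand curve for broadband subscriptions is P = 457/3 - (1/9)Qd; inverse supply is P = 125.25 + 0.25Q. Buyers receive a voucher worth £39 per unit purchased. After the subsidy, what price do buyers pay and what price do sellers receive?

Buyers pay £132; sellers receive £171

Pre-subsidy: 457/3 - (1/9)Q = 125.25 + 0.25Q gives Q* = 75 and P* = 144.
With the rebate, buyers effectively pay Pb = Ps − 39, where Ps is the price sellers receive.
On the curves, Pb = 457/3 - (1/9)Q and Ps = 125.25 + 0.25Q; the wedge Ps − Pb = 39 gives 125.25 + 0.25Q − (457/3 - (1/9)Q) = 39, so Q' = 183.
Then Pb = 457/3 − (1/9)·183 = 132 and Ps = 125.25 + 0.25·183 = 171.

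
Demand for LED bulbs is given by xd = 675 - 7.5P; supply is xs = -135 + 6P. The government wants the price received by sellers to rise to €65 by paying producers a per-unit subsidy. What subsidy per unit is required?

At a seller price of 65, quantity supplied is -135 + 6·65 = 255.
Buyers absorb 255 only when they pay Pb with 675 − 7.5·Pb = 255, i.e. Pb = 56.
s = Ps − Pb = 65 − 56 = 9.

Required subsidy s = €9 per unit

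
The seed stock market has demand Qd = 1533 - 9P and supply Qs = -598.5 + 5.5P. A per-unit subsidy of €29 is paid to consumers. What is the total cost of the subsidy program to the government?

Pre-subsidy: 1533 - 9P = -598.5 + 5.5P gives P* = 147, Q* = 210.
With the rebate, buyers effectively pay Pb = Ps − 29, where Ps is the price sellers receive.
Demand in terms of Ps becomes Qd = 1533 − 9(Ps − 29) = 1794 - 9Ps. Setting this equal to supply: 1794 - 9Ps = -598.5 + 5.5Ps, so Ps = 165.
Buyers pay Pb = 165 − 29 = 136; Q' = -598.5 + 5.5·165 = 309.
Government outlay = subsidy × quantity = 29 × 309 = 8961.

Government cost = €8961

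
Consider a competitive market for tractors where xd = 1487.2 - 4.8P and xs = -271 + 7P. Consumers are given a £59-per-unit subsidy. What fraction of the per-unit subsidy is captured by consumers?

Pre-subsidy: 1487.2 - 4.8P = -271 + 7P gives P* = 149, x* = 772.
With the rebate, buyers effectively pay Pb = Ps − 59, where Ps is the price sellers receive.
Demand in terms of Ps becomes xd = 1487.2 − 4.8(Ps − 59) = 1770.4 - 4.8Ps. Setting this equal to supply: 1770.4 - 4.8Ps = -271 + 7Ps, so Ps = 173.
Buyers pay Pb = 173 − 59 = 114; x' = -271 + 7·173 = 940.
Buyers' price falls by P* − Pb = 149 − 114 = 35; sellers' price rises by Ps − P* = 173 − 149 = 24.
So consumers capture 35/59 = 35/59 of each unit of subsidy.

Consumer share = 35/59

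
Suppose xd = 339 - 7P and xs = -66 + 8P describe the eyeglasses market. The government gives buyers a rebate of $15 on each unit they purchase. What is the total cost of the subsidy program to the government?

Pre-subsidy: 339 - 7P = -66 + 8P gives P* = 27, x* = 150.
With the rebate, buyers effectively pay Pb = Ps − 15, where Ps is the price sellers receive.
Demand in terms of Ps becomes xd = 339 − 7(Ps − 15) = 444 - 7Ps. Setting this equal to supply: 444 - 7Ps = -66 + 8Ps, so Ps = 34.
Buyers pay Pb = 34 − 15 = 19; x' = -66 + 8·34 = 206.
Government outlay = subsidy × quantity = 15 × 206 = 3090.

Government cost = $3090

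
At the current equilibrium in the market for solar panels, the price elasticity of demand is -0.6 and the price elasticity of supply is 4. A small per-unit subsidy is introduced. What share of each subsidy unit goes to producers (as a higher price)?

For a small subsidy around the equilibrium, the benefit split depends on the relative slopes, which at a point are proportional to the elasticities.
Buyer share = εs/(εs + |εd|) = 4/(4 + 0.6) = 20/23; seller share = |εd|/(εs + |εd|) = 3/23.
So producers capture 3/23 of the subsidy.

Producer share = 3/23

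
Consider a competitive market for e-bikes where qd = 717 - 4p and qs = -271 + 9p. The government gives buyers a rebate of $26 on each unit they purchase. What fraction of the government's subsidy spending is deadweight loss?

Pre-subsidy: 717 - 4p = -271 + 9p gives p* = 76, q* = 413.
With the rebate, buyers effectively pay pb = ps − 26, where ps is the price sellers receive.
Demand in terms of ps becomes qd = 717 − 4(ps − 26) = 821 - 4ps. Setting this equal to supply: 821 - 4ps = -271 + 9ps, so ps = 84.
Buyers pay pb = 84 − 26 = 58; q' = -271 + 9·84 = 485.
ΔCS = ½(413 + 485)(76 − 58) = 8082; ΔPS = ½(413 + 485)(84 − 76) = 3592.
Government spending = 26 × 485 = 12610.
DWL = ½ × 26 × (485 − 413) = 936; fraction = 936 / 12610 = 36/485.

DWL / government spending = 36/485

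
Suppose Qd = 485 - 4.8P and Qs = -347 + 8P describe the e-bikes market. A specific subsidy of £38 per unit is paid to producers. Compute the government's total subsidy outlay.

Pre-subsidy: 485 - 4.8P = -347 + 8P gives P* = 65, Q* = 173.
With the subsidy, sellers receive Ps = Pb + 38 for each unit, where Pb is the price buyers pay.
Supply in terms of Pb becomes Qs = -347 + 8(Pb + 38) = -43 + 8Pb. Setting this equal to demand: 485 - 4.8Pb = -43 + 8Pb, so Pb = 41.25.
Sellers receive Ps = 41.25 + 38 = 79.25; Q' = 485 − 4.8·41.25 = 287.
Government outlay = subsidy × quantity = 38 × 287 = 10906.

Government cost = £10906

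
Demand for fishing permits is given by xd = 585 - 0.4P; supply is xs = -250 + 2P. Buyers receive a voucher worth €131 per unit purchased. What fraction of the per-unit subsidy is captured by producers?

Producer share = 1/6

Pre-subsidy: 585 - 0.4P = -250 + 2P gives P* = 4175/12, x* = 2675/6.
With the rebate, buyers effectively pay Pb = Ps − 131, where Ps is the price sellers receive.
Demand in terms of Ps becomes xd = 585 − 0.4(Ps − 131) = 637.4 - 0.4Ps. Setting this equal to supply: 637.4 - 0.4Ps = -250 + 2Ps, so Ps = 369.75.
Buyers pay Pb = 369.75 − 131 = 238.75; x' = -250 + 2·369.75 = 489.5.
Buyers' price falls by P* − Pb = 4175/12 − 238.75 = 655/6; sellers' price rises by Ps − P* = 369.75 − 4175/12 = 131/6.
So producers capture (131/6)/131 = 1/6 of each unit of subsidy.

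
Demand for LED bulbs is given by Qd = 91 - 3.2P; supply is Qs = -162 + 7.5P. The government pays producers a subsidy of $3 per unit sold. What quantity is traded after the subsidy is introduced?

Q' = 2361/107

Pre-subsidy: 91 - 3.2P = -162 + 7.5P gives P* = 2530/107, Q* = 1641/107.
With the subsidy, sellers receive Ps = Pb + 3 for each unit, where Pb is the price buyers pay.
Supply in terms of Pb becomes Qs = -162 + 7.5(Pb + 3) = -139.5 + 7.5Pb. Setting this equal to demand: 91 - 3.2Pb = -139.5 + 7.5Pb, so Pb = 2305/107.
Sellers receive Ps = 2305/107 + 3 = 2626/107; Q' = 91 − 3.2·(2305/107) = 2361/107.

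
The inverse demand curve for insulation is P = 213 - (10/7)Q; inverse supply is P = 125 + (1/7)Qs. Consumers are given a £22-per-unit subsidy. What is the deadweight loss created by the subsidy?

Deadweight loss = £154

Pre-subsidy: 213 - (10/7)Q = 125 + (1/7)Q gives Q* = 56 and P* = 133.
With the rebate, buyers effectively pay Pb = Ps − 22, where Ps is the price sellers receive.
On the curves, Pb = 213 - (10/7)Q and Ps = 125 + (1/7)Q; the wedge Ps − Pb = 22 gives 125 + (1/7)Q − (213 - (10/7)Q) = 22, so Q' = 70.
Then Pb = 213 − (10/7)·70 = 113 and Ps = 125 + (1/7)·70 = 135.
The subsidy expands output by 70 − 56 = 14 past the efficient level; on those units the gap between marginal cost and willingness to pay runs from 0 up to 22.
DWL = ½ × 22 × 14 = 154.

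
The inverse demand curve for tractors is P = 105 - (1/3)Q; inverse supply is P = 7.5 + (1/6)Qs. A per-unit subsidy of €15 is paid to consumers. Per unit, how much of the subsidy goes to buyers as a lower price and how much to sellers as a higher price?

Pre-subsidy: 105 - (1/3)Q = 7.5 + (1/6)Q gives Q* = 195 and P* = 40.
With the rebate, buyers effectively pay Pb = Ps − 15, where Ps is the price sellers receive.
On the curves, Pb = 105 - (1/3)Q and Ps = 7.5 + (1/6)Q; the wedge Ps − Pb = 15 gives 7.5 + (1/6)Q − (105 - (1/3)Q) = 15, so Q' = 225.
Then Pb = 105 − (1/3)·225 = 30 and Ps = 7.5 + (1/6)·225 = 45.
Buyers' price falls by P* − Pb = 40 − 30 = 10; sellers' price rises by Ps − P* = 45 − 40 = 5.

Buyers gain €10 per unit; sellers gain €5 per unit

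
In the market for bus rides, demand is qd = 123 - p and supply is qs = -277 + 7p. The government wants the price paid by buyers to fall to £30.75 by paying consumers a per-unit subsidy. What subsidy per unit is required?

At a buyer price of 30.75, quantity demanded is 123 − 1·30.75 = 92.25.
Sellers supply 92.25 only when they receive ps with -277 + 7·ps = 92.25, i.e. ps = 52.75.
s = ps − pb = 52.75 − 30.75 = 22.

Required subsidy s = £22 per unit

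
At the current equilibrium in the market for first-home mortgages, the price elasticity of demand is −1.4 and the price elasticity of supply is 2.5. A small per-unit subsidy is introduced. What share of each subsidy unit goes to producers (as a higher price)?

For a small subsidy around the equilibrium, the benefit split depends on the relative slopes, which at a point are proportional to the elasticities.
Buyer share = εs/(εs + |εd|) = 2.5/(2.5 + 1.4) = 25/39; seller share = |εd|/(εs + |εd|) = 14/39.
So producers capture 14/39 of the subsidy.

Producer share = 14/39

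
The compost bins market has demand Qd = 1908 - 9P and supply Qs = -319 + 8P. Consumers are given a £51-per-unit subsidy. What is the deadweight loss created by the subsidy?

Pre-subsidy: 1908 - 9P = -319 + 8P gives P* = 131, Q* = 729.
With the rebate, buyers effectively pay Pb = Ps − 51, where Ps is the price sellers receive.
Demand in terms of Ps becomes Qd = 1908 − 9(Ps − 51) = 2367 - 9Ps. Setting this equal to supply: 2367 - 9Ps = -319 + 8Ps, so Ps = 158.
Buyers pay Pb = 158 − 51 = 107; Q' = -319 + 8·158 = 945.
The subsidy expands output by 945 − 729 = 216 past the efficient level; on those units the gap between marginal cost and willingness to pay runs from 0 up to 51.
DWL = ½ × 51 × 216 = 5508.

Deadweight loss = £5508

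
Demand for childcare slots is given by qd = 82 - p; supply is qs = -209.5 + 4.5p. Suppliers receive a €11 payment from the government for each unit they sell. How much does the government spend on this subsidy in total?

Government cost = €418

Pre-subsidy: 82 - p = -209.5 + 4.5p gives p* = 53, q* = 29.
With the subsidy, sellers receive ps = pb + 11 for each unit, where pb is the price buyers pay.
Supply in terms of pb becomes qs = -209.5 + 4.5(pb + 11) = -160 + 4.5pb. Setting this equal to demand: 82 - pb = -160 + 4.5pb, so pb = 44.
Sellers receive ps = 44 + 11 = 55; q' = 82 − 1·44 = 38.
Government outlay = subsidy × quantity = 11 × 38 = 418.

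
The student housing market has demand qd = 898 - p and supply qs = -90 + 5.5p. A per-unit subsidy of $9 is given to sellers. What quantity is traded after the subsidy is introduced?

q' = 9797/13

Pre-subsidy: 898 - p = -90 + 5.5p gives p* = 152, q* = 746.
With the subsidy, sellers receive ps = pb + 9 for each unit, where pb is the price buyers pay.
Supply in terms of pb becomes qs = -90 + 5.5(pb + 9) = -40.5 + 5.5pb. Setting this equal to demand: 898 - pb = -40.5 + 5.5pb, so pb = 1877/13.
Sellers receive ps = 1877/13 + 9 = 1994/13; q' = 898 − 1·(1877/13) = 9797/13.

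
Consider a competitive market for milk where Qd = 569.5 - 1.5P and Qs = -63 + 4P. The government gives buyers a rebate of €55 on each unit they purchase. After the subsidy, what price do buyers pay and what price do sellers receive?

Pre-subsidy: 569.5 - 1.5P = -63 + 4P gives P* = 115, Q* = 397.
With the rebate, buyers effectively pay Pb = Ps − 55, where Ps is the price sellers receive.
Demand in terms of Ps becomes Qd = 569.5 − 1.5(Ps − 55) = 652 - 1.5Ps. Setting this equal to supply: 652 - 1.5Ps = -63 + 4Ps, so Ps = 130.
Buyers pay Pb = 130 − 55 = 75; Q' = -63 + 4·130 = 457.

Buyers pay €75; sellers receive €130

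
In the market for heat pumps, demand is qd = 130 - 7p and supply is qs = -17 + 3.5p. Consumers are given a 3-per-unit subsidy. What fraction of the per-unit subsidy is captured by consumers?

Consumer share = 1/3

Pre-subsidy: 130 - 7p = -17 + 3.5p gives p* = 14, q* = 32.
With the rebate, buyers effectively pay pb = ps − 3, where ps is the price sellers receive.
Demand in terms of ps becomes qd = 130 − 7(ps − 3) = 151 - 7ps. Setting this equal to supply: 151 - 7ps = -17 + 3.5ps, so ps = 16.
Buyers pay pb = 16 − 3 = 13; q' = -17 + 3.5·16 = 39.
Buyers' price falls by p* − pb = 14 − 13 = 1; sellers' price rises by ps − p* = 16 − 14 = 2.
So consumers capture 1/3 = 1/3 of each unit of subsidy.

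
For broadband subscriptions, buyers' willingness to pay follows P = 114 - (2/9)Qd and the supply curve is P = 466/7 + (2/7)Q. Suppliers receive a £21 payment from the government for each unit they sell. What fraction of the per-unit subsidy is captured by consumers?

Consumer share = 0.4375

Pre-subsidy: 114 - (2/9)Q = 466/7 + (2/7)Q gives Q* = 93.375 and P* = 93.25.
With the subsidy, sellers receive Ps = Pb + 21 for each unit, where Pb is the price buyers pay.
On the curves, Pb = 114 - (2/9)Q and Ps = 466/7 + (2/7)Q; the wedge Ps − Pb = 21 gives 466/7 + (2/7)Q − (114 - (2/9)Q) = 21, so Q' = 134.71875.
Then Pb = 114 − (2/9)·134.71875 = 84.0625 and Ps = 466/7 + (2/7)·134.71875 = 105.0625.
Buyers' price falls by P* − Pb = 93.25 − 84.0625 = 9.1875; sellers' price rises by Ps − P* = 105.0625 − 93.25 = 11.8125.
So consumers capture 9.1875/21 = 0.4375 of each unit of subsidy.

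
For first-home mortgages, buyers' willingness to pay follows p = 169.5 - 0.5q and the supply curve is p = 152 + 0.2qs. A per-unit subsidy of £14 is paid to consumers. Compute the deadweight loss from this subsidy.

Pre-subsidy: 169.5 - 0.5q = 152 + 0.2q gives q* = 25 and p* = 157.
With the rebate, buyers effectively pay pb = ps − 14, where ps is the price sellers receive.
On the curves, pb = 169.5 - 0.5q and ps = 152 + 0.2q; the wedge ps − pb = 14 gives 152 + 0.2q − (169.5 - 0.5q) = 14, so q' = 45.
Then pb = 169.5 − 0.5·45 = 147 and ps = 152 + 0.2·45 = 161.
The subsidy expands output by 45 − 25 = 20 past the efficient level; on those units the gap between marginal cost and willingness to pay runs from 0 up to 14.
DWL = ½ × 14 × 20 = 140.

Deadweight loss = £140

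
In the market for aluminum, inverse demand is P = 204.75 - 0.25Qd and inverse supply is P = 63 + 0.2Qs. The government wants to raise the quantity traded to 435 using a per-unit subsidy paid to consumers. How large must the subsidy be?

At Q = 435, from the demand curve buyers pay Pb = 204.75 − 0.25·435 = 96; from the supply curve sellers need Ps = 63 + 0.2·435 = 150.
The subsidy must fill the gap: s = Ps − Pb = 150 − 96 = 54.

Required subsidy s = 54 per unit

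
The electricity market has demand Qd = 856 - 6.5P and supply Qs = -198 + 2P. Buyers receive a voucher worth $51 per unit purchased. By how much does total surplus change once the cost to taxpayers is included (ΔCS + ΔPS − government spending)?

Pre-subsidy: 856 - 6.5P = -198 + 2P gives P* = 124, Q* = 50.
With the rebate, buyers effectively pay Pb = Ps − 51, where Ps is the price sellers receive.
Demand in terms of Ps becomes Qd = 856 − 6.5(Ps − 51) = 1187.5 - 6.5Ps. Setting this equal to supply: 1187.5 - 6.5Ps = -198 + 2Ps, so Ps = 163.
Buyers pay Pb = 163 − 51 = 112; Q' = -198 + 2·163 = 128.
ΔCS = ½(50 + 128)(124 − 112) = 1068; ΔPS = ½(50 + 128)(163 − 124) = 3471.
Government spending = 51 × 128 = 6528.
Net change = 1068 + 3471 − 6528 = -1989. The loss equals the DWL triangle ½·51·78.

Net change in total surplus = -$1989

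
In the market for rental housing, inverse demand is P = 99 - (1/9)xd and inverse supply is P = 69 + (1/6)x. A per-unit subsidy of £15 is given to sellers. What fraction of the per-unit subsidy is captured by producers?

Pre-subsidy: 99 - (1/9)x = 69 + (1/6)x gives x* = 108 and P* = 87.
With the subsidy, sellers receive Ps = Pb + 15 for each unit, where Pb is the price buyers pay.
On the curves, Pb = 99 - (1/9)x and Ps = 69 + (1/6)x; the wedge Ps − Pb = 15 gives 69 + (1/6)x − (99 - (1/9)x) = 15, so x' = 162.
Then Pb = 99 − (1/9)·162 = 81 and Ps = 69 + (1/6)·162 = 96.
Buyers' price falls by P* − Pb = 87 − 81 = 6; sellers' price rises by Ps − P* = 96 − 87 = 9.
So producers capture 9/15 = 0.6 of each unit of subsidy.

Producer share = 0.6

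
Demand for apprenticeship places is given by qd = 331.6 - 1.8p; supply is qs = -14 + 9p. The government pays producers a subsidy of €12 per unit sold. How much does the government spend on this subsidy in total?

Pre-subsidy: 331.6 - 1.8p = -14 + 9p gives p* = 32, q* = 274.
With the subsidy, sellers receive ps = pb + 12 for each unit, where pb is the price buyers pay.
Supply in terms of pb becomes qs = -14 + 9(pb + 12) = 94 + 9pb. Setting this equal to demand: 331.6 - 1.8pb = 94 + 9pb, so pb = 22.
Sellers receive ps = 22 + 12 = 34; q' = 331.6 − 1.8·22 = 292.
Government outlay = subsidy × quantity = 12 × 292 = 3504.

Government cost = €3504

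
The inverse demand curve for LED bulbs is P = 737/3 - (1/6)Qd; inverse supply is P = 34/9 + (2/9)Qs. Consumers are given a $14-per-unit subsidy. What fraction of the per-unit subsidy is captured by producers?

Pre-subsidy: 737/3 - (1/6)Q = 34/9 + (2/9)Q gives Q* = 622 and P* = 142.
With the rebate, buyers effectively pay Pb = Ps − 14, where Ps is the price sellers receive.
On the curves, Pb = 737/3 - (1/6)Q and Ps = 34/9 + (2/9)Q; the wedge Ps − Pb = 14 gives 34/9 + (2/9)Q − (737/3 - (1/6)Q) = 14, so Q' = 658.
Then Pb = 737/3 − (1/6)·658 = 136 and Ps = 34/9 + (2/9)·658 = 150.
Buyers' price falls by P* − Pb = 142 − 136 = 6; sellers' price rises by Ps − P* = 150 − 142 = 8.
So producers capture 8/14 = 4/7 of each unit of subsidy.

Producer share = 4/7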